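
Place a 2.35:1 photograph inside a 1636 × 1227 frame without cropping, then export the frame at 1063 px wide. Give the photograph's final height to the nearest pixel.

Fitted into 1636×1227, the photograph spans the width; its height is 1636 / 2.350 ≈ 696.17 px.
Scaling 1636 → 1063 is ×0.6498, so the height becomes 696.17 × 0.6498 ≈ 452.34 px.

452 px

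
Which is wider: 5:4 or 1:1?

5:4

5:4 = 1.25 and 1; 1.25 > 1.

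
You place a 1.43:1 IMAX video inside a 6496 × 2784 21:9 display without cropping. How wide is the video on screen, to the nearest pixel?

Since 1.430 < 2.333, the video is height-limited.
That makes the image 3981.12 px wide (2784 × 1.430).

3981 px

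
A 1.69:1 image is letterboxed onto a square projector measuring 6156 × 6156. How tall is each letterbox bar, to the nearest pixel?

1257 px

1.69:1 is wider than square, so it spans the full width.
The image is 6156 / 1.690 ≈ 3642.60 px tall.
Leftover height: 6156 − 3642.60 = 2513.40 px → 1256.70 each side.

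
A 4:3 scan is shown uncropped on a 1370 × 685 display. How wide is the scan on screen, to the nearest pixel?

913 px

Since 1.333 < 2.000, the scan is height-limited.
The scan is 685 × 4/3 ≈ 913.33 px wide.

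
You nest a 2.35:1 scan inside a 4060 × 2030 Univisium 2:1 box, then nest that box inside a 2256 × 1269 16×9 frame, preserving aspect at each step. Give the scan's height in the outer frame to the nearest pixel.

2.35:1 in 4060×2030: fills the width, so the scan is 4060.00 × 1727.66.
Univisium 2:1 in 2256×1269: fills the width, so the intermediate becomes 2256.00 × 1128.00 — a scale of ×0.5557.
The scan scales with it: height 1727.66 × 0.5557 ≈ 960.00.

960 px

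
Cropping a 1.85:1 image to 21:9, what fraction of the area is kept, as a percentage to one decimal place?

The width stays; only height is cut (since 21:9 is wider than 1.85:1).
(1.850)/(2.333) ≈ 0.793 of the area survives.

79.3%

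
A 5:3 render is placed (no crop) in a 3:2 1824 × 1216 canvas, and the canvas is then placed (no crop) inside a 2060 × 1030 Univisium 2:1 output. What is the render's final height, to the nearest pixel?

5:3 in 1824×1216: fills the width, so the render is 1824.00 × 1094.40.
3:2 in 2060×1030: fills the height, so the intermediate becomes 1545.00 × 1030.00 — a scale of ×0.8470.
Applying the same ×0.8470: 1094.40 → 927.00.

927 px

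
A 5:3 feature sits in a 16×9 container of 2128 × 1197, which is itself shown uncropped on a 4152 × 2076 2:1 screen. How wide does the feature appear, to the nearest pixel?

3460 px

First fit — 5:3 into 2128×1197 spans the height: 1995.00 × 1197.00.
The 16×9 canvas is height-limited in 4152×2076, giving 3690.67 × 2076.00; scale factor 1.7343.
The feature scales with it: width 1995.00 × 1.7343 ≈ 3460.00.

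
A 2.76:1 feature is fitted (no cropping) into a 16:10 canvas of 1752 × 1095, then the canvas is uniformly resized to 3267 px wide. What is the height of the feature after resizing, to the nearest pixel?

At 1752×1095 the feature is width-limited, so height = 1752 / 2.760 ≈ 634.78 px.
The frame scales by 3267/1752 = 1.8647; 634.78 × 1.8647 ≈ 1183.70 px.

1184 px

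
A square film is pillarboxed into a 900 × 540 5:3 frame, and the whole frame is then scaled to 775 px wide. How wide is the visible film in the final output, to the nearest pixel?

At 900×540 the film is height-limited, so width = 540 × 1/1 ≈ 540.00 px.
Scaling 900 → 775 is ×0.8611, so the width becomes 540.00 × 0.8611 ≈ 465.00 px.

465 px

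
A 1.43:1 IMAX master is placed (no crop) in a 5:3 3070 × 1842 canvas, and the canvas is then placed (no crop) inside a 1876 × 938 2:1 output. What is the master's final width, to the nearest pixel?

1341 px

1.43:1 IMAX in 3070×1842: fills the height, so the master is 2634.06 × 1842.00.
5:3 in 1876×938: fills the height, so the intermediate becomes 1563.33 × 938.00 — a scale of ×0.5092.
So the master's width is 2634.06 × 0.5092 ≈ 1341.34.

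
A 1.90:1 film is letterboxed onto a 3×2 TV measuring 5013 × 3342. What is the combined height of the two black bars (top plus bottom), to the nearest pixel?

704 px

1.90:1 (1.900) > 3×2 (1.500), so the film fills the width.
Content height = 5013 / 1.900 ≈ 2638.42 px.
Black = 3342 − 2638.42 = 703.58 px.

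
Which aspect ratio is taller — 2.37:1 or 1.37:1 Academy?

1.37:1 Academy

2.37 and 1.37; 2.37 > 1.37. The smaller width-to-height ratio is the taller frame.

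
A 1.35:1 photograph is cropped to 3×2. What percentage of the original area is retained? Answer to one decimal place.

90.0%

Going from 1.35:1 to 3×2 means cutting height while keeping width.
Area ratio = (1.350)/(1.500) = 90.00% retained.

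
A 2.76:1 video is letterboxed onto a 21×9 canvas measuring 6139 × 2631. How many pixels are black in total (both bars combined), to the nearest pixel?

2496883 pixels

Since 2.760 > 2.333, the video is width-limited.
That makes the image 2224.2754 px tall (6139 / 2.760).
2631 − 2224.2754 = 406.7246 px of bars.
Across the 6139-px span: 406.7246 × 6139 ≈ 2496883 px.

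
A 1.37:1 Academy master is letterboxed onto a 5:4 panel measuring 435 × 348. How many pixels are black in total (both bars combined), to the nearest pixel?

13260 pixels

1.37:1 Academy (1.370) > 5:4 (1.250), so the master fills the width.
That makes the image 317.5182 px tall (435 / 1.370).
Black = 348 − 317.5182 = 30.4818 px.
That's 30.4818 × 435 ≈ 13260 black pixels.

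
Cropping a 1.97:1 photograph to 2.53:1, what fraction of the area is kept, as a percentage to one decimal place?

2.53:1 is wider than 1.97:1, so the crop keeps the full width and trims the height.
Fraction kept = (1.970)/(2.530) ≈ 77.87%.

77.9%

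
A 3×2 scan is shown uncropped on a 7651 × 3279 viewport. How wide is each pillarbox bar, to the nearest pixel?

1366 px

3×2 is narrower than 21×9, so it spans the full height.
The scan is 3279 × 3/2 ≈ 4918.50 px wide.
Black = 7651 − 4918.50 = 2732.50 px, or 1366.25 per bar.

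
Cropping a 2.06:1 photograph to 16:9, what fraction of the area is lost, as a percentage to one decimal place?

The height stays; only width is cut (since 16:9 is narrower than 2.06:1).
Area ratio = (1.778)/(2.060) = 86.30%; the remaining 13.70% is cropped out.

13.7%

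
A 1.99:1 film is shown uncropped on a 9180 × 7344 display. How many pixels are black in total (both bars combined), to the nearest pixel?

25069980 pixels

Since 1.990 > 1.250, the film is width-limited.
Content height = 9180 / 1.990 ≈ 4613.0653 px.
7344 − 4613.0653 = 2730.9347 px of bars.
Across the 9180-px span: 2730.9347 × 9180 ≈ 25069980 px.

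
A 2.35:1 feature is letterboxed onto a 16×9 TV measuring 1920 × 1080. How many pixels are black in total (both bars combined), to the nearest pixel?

504919 pixels

2.35:1 (2.350) > 16×9 (1.778), so the feature fills the width.
The feature is 1920 / 2.350 ≈ 817.0213 px tall.
Leftover height: 1080 − 817.0213 = 262.9787 px.
That's 262.9787 × 1920 ≈ 504919 black pixels.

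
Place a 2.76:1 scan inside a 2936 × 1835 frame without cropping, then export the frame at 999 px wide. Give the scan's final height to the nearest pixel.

362 px

In the 2936×1835 frame the scan fills the width: height = 2936 / 2.760 ≈ 1063.77 px.
Scaling 2936 → 999 is ×0.3403, so the height becomes 1063.77 × 0.3403 ≈ 361.96 px.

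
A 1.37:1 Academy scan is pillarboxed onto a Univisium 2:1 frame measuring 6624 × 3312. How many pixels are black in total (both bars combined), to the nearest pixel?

6910687 pixels

Since 1.370 < 2.000, the scan is height-limited.
The scan is 3312 × 1.370 ≈ 4537.4400 px wide.
Leftover width: 6624 − 4537.4400 = 2086.5600 px.
That's 2086.5600 × 3312 ≈ 6910687 black pixels.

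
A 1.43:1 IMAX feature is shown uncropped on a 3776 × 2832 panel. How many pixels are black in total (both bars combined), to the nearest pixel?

722880 pixels

1.43:1 IMAX is wider than 4×3, so it spans the full width.
The feature is 3776 / 1.430 ≈ 2640.5594 px tall.
Black = 2832 − 2640.5594 = 191.4406 px.
That's 191.4406 × 3776 ≈ 722880 black pixels.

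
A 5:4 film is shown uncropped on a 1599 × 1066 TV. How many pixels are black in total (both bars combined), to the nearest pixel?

Since 1.250 < 1.500, the film is height-limited.
The film is 1066 × 5/4 ≈ 1332.5000 px wide.
Black = 1599 − 1332.5000 = 266.5000 px.
That's 266.5000 × 1066 ≈ 284089 black pixels.

284089 pixels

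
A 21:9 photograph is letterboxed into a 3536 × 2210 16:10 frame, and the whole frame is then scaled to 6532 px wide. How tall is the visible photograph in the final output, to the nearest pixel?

2799 px

At 3536×2210 the photograph is width-limited, so height = 3536 × 9/21 ≈ 1515.43 px.
Resizing to 6532 px wide multiplies everything by 1.8473: 1515.43 → 2799.43 px.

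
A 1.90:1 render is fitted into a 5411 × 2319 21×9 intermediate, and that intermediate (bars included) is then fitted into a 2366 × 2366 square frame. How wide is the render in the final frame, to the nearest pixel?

1927 px

1.90:1 in 5411×2319: fills the height, so the render is 4406.10 × 2319.00.
Second fit — the 21×9 canvas into 2366×2366 spans the width: 2366.00 × 1014.00 (×0.4373 from 5411×2319).
Applying the same ×0.4373: 4406.10 → 1926.60.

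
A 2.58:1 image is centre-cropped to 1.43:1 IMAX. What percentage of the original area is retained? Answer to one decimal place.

55.4%

Going from 2.58:1 to 1.43:1 IMAX means cutting width while keeping height.
(1.430)/(2.580) ≈ 0.554 of the area survives.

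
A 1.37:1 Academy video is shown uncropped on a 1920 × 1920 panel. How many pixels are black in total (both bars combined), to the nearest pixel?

1.37:1 Academy is wider than square, so it spans the full width.
Content height = 1920 / 1.370 ≈ 1401.4599 px.
Black = 1920 − 1401.4599 = 518.5401 px.
Across the 1920-px span: 518.5401 × 1920 ≈ 995597 px.

995597 pixels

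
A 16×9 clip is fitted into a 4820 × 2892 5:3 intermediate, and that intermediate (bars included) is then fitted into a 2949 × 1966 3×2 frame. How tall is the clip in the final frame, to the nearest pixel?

16×9 in 4820×2892: fills the width, so the clip is 4820.00 × 2711.25.
The 5:3 canvas is width-limited in 2949×1966, giving 2949.00 × 1769.40; scale factor 0.6118.
So the clip's height is 2711.25 × 0.6118 ≈ 1658.81.

1659 px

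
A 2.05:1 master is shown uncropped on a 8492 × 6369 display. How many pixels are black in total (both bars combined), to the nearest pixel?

18907956 pixels

Since 2.050 > 1.333, the master is width-limited.
That makes the image 4142.4390 px tall (8492 / 2.050).
Leftover height: 6369 − 4142.4390 = 2226.5610 px.
Bar area = 2226.5610 × 8492 ≈ 18907956 px.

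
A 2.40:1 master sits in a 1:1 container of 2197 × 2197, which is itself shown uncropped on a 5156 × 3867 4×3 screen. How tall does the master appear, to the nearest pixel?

1611 px

First fit — 2.40:1 into 2197×2197 spans the width: 2197.00 × 915.42.
1:1 in 5156×3867: fills the height, so the intermediate becomes 3867.00 × 3867.00 — a scale of ×1.7601.
The master scales with it: height 915.42 × 1.7601 ≈ 1611.25.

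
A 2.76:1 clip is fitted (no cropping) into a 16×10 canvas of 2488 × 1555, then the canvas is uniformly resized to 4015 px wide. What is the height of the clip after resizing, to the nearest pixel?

1455 px

At 2488×1555 the clip is width-limited, so height = 2488 / 2.760 ≈ 901.45 px.
Resizing to 4015 px wide multiplies everything by 1.6137: 901.45 → 1454.71 px.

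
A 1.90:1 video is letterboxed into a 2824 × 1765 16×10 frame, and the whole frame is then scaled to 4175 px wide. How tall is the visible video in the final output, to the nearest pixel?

Fitted into 2824×1765, the video spans the width; its height is 2824 / 1.900 ≈ 1486.32 px.
Scaling 2824 → 4175 is ×1.4784, so the height becomes 1486.32 × 1.4784 ≈ 2197.37 px.

2197 px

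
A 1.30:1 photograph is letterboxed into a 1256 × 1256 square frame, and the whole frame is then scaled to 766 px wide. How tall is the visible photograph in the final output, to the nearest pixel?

589 px

In the 1256×1256 frame the photograph fills the width: height = 1256 / 1.300 ≈ 966.15 px.
The frame scales by 766/1256 = 0.6099; 966.15 × 0.6099 ≈ 589.23 px.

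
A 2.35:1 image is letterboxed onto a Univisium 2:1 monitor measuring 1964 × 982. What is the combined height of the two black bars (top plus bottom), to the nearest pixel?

2.35:1 (2.350) > Univisium 2:1 (2.000), so the image fills the width.
That makes the image 835.74 px tall (1964 / 2.350).
982 − 835.74 = 146.26 px of bars.

146 px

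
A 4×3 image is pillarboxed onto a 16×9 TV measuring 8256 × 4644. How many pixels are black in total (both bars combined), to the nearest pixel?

4×3 is narrower than 16×9, so it spans the full height.
That makes the image 6192.0000 px wide (4644 × 4/3).
Black = 8256 − 6192.0000 = 2064.0000 px.
That's 2064.0000 × 4644 ≈ 9585216 black pixels.

9585216 pixels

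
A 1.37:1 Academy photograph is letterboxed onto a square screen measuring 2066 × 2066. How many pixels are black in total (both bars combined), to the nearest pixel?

Since 1.370 > 1.000, the photograph is width-limited.
That makes the image 1508.0292 px tall (2066 / 1.370).
Black = 2066 − 1508.0292 = 557.9708 px.
Across the 2066-px span: 557.9708 × 2066 ≈ 1152768 px.

1152768 pixels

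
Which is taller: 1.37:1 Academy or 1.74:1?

1.37:1 Academy

1.37 and 1.74; 1.74 > 1.37. The smaller width-to-height ratio is the taller frame.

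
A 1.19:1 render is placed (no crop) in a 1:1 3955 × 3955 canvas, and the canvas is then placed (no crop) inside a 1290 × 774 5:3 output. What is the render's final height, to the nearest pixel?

650 px

First fit — 1.19:1 into 3955×3955 spans the width: 3955.00 × 3323.53.
1:1 in 1290×774: fills the height, so the intermediate becomes 774.00 × 774.00 — a scale of ×0.1957.
Applying the same ×0.1957: 3323.53 → 650.42.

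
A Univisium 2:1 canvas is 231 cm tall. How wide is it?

462 cm

Width = 231 / 1 × 2 = 462.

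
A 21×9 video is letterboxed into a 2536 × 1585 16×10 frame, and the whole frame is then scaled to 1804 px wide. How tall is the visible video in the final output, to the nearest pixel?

773 px

Fitted into 2536×1585, the video spans the width; its height is 2536 × 9/21 ≈ 1086.86 px.
Resizing to 1804 px wide multiplies everything by 0.7114: 1086.86 → 773.14 px.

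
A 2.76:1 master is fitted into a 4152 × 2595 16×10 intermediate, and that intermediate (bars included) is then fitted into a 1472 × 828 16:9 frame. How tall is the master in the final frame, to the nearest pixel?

Inside the 4152×2595 canvas the master is width-limited at 4152.00 × 1504.35.
Second fit — the 16×10 canvas into 1472×828 spans the height: 1324.80 × 828.00 (×0.3191 from 4152×2595).
So the master's height is 1504.35 × 0.3191 ≈ 480.00.

480 px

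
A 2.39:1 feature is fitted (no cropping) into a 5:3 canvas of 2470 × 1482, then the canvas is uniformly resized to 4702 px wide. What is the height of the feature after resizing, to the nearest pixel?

1967 px

Fitted into 2470×1482, the feature spans the width; its height is 2470 / 2.390 ≈ 1033.47 px.
Resizing to 4702 px wide multiplies everything by 1.9036: 1033.47 → 1967.36 px.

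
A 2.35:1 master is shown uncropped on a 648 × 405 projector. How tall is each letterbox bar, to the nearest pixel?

2.35:1 is wider than 16:10, so it spans the full width.
That makes the image 275.74 px tall (648 / 2.350).
405 − 275.74 = 129.26 px of bars (64.63 each).

65 px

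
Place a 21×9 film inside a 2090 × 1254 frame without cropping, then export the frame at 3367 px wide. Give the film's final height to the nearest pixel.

Fitted into 2090×1254, the film spans the width; its height is 2090 × 9/21 ≈ 895.71 px.
Scaling 2090 → 3367 is ×1.6110, so the height becomes 895.71 × 1.6110 ≈ 1443.00 px.

1443 px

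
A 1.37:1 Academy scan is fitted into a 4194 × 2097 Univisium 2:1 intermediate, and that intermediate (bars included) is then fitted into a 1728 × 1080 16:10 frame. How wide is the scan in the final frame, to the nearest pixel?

Inside the 4194×2097 canvas the scan is height-limited at 2872.89 × 2097.00.
The Univisium 2:1 canvas is width-limited in 1728×1080, giving 1728.00 × 864.00; scale factor 0.4120.
So the scan's width is 2872.89 × 0.4120 ≈ 1183.68.

1184 px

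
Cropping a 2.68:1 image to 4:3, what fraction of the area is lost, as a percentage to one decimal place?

4:3 is narrower than 2.68:1, so the crop keeps the full height and trims the width.
Area ratio = (1.333)/(2.680) = 49.75%; the remaining 50.25% is cropped out.

50.2%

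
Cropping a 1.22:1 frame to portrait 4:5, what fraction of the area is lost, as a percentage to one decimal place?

portrait 4:5 is narrower than 1.22:1, so the crop keeps the full height and trims the width.
Area ratio = (0.800)/(1.220) = 65.57%; the remaining 34.43% is cropped out.

34.4%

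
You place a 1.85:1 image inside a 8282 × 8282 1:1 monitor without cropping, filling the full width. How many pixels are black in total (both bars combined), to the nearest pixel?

That makes the image 4476.7568 px tall (8282 / 1.850).
Black = 8282 − 4476.7568 = 3805.2432 px.
Bar area = 3805.2432 × 8282 ≈ 31515025 px.

31515025 pixels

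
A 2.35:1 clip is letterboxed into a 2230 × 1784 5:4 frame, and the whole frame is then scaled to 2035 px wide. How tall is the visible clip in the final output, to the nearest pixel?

866 px

At 2230×1784 the clip is width-limited, so height = 2230 / 2.350 ≈ 948.94 px.
Resizing to 2035 px wide multiplies everything by 0.9126: 948.94 → 865.96 px.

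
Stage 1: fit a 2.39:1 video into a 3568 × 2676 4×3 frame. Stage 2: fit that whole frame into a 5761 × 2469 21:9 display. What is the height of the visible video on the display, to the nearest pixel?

Inside the 3568×2676 canvas the video is width-limited at 3568.00 × 1492.89.
The 4×3 canvas is height-limited in 5761×2469, giving 3292.00 × 2469.00; scale factor 0.9226.
Applying the same ×0.9226: 1492.89 → 1377.41.

1377 px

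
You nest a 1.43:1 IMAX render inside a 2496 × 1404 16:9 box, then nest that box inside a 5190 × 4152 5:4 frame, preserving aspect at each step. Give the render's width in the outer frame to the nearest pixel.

First fit — 1.43:1 IMAX into 2496×1404 spans the height: 2007.72 × 1404.00.
Second fit — the 16:9 canvas into 5190×4152 spans the width: 5190.00 × 2919.38 (×2.0793 from 2496×1404).
The render scales with it: width 2007.72 × 2.0793 ≈ 4174.71.

4175 px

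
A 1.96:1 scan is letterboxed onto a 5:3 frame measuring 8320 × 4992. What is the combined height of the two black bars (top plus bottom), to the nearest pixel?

1.96:1 (1.960) > 5:3 (1.667), so the scan fills the width.
That makes the image 4244.90 px tall (8320 / 1.960).
Black = 4992 − 4244.90 = 747.10 px.

747 px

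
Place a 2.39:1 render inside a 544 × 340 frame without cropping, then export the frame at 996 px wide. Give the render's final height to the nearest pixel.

Fitted into 544×340, the render spans the width; its height is 544 / 2.390 ≈ 227.62 px.
Scaling 544 → 996 is ×1.8309, so the height becomes 227.62 × 1.8309 ≈ 416.74 px.

417 px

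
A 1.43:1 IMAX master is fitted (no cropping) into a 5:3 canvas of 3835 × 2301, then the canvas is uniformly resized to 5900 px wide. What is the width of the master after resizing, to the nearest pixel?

5062 px

Fitted into 3835×2301, the master spans the height; its width is 2301 × 1.430 ≈ 3290.43 px.
The frame scales by 5900/3835 = 1.5385; 3290.43 × 1.5385 ≈ 5062.20 px.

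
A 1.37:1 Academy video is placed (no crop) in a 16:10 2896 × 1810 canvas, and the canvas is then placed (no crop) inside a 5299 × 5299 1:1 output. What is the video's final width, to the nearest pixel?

Inside the 2896×1810 canvas the video is height-limited at 2479.70 × 1810.00.
The 16:10 canvas is width-limited in 5299×5299, giving 5299.00 × 3311.88; scale factor 1.8298.
So the video's width is 2479.70 × 1.8298 ≈ 4537.27.

4537 px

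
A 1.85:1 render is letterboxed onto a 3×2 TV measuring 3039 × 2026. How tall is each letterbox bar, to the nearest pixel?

192 px

1.85:1 (1.850) > 3×2 (1.500), so the render fills the width.
Content height = 3039 / 1.850 ≈ 1642.70 px.
Leftover height: 2026 − 1642.70 = 383.30 px → 191.65 each side.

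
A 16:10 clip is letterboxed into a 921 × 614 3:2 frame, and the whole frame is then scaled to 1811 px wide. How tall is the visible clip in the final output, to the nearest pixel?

1132 px

At 921×614 the clip is width-limited, so height = 921 × 10/16 ≈ 575.62 px.
The frame scales by 1811/921 = 1.9663; 575.62 × 1.9663 ≈ 1131.88 px.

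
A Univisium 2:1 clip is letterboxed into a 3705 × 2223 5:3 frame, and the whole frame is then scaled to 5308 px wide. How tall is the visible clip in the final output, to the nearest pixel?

2654 px

At 3705×2223 the clip is width-limited, so height = 3705 × 1/2 ≈ 1852.50 px.
Scaling 3705 → 5308 is ×1.4327, so the height becomes 1852.50 × 1.4327 ≈ 2654.00 px.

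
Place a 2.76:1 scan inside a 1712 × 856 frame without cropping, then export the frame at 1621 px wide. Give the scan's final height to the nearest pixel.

587 px

Fitted into 1712×856, the scan spans the width; its height is 1712 / 2.760 ≈ 620.29 px.
The frame scales by 1621/1712 = 0.9468; 620.29 × 0.9468 ≈ 587.32 px.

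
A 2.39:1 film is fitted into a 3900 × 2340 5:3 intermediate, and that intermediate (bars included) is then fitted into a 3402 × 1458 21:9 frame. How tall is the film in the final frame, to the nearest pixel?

First fit — 2.39:1 into 3900×2340 spans the width: 3900.00 × 1631.80.
Second fit — the 5:3 canvas into 3402×1458 spans the height: 2430.00 × 1458.00 (×0.6231 from 3900×2340).
Applying the same ×0.6231: 1631.80 → 1016.74.

1017 px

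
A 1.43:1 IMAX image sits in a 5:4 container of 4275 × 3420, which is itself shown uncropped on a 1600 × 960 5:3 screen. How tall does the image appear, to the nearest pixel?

First fit — 1.43:1 IMAX into 4275×3420 spans the width: 4275.00 × 2989.51.
Second fit — the 5:4 canvas into 1600×960 spans the height: 1200.00 × 960.00 (×0.2807 from 4275×3420).
The image scales with it: height 2989.51 × 0.2807 ≈ 839.16.

839 px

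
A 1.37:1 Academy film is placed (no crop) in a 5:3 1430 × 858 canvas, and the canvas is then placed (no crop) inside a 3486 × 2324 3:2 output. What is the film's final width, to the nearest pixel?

2865 px

1.37:1 Academy in 1430×858: fills the height, so the film is 1175.46 × 858.00.
The 5:3 canvas is width-limited in 3486×2324, giving 3486.00 × 2091.60; scale factor 2.4378.
So the film's width is 1175.46 × 2.4378 ≈ 2865.49.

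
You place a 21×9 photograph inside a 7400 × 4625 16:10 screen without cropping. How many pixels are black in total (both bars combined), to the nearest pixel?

21×9 (2.333) > 16:10 (1.600), so the photograph fills the width.
That makes the image 3171.4286 px tall (7400 × 9/21).
Black = 4625 − 3171.4286 = 1453.5714 px.
Across the 7400-px span: 1453.5714 × 7400 ≈ 10756429 px.

10756429 pixels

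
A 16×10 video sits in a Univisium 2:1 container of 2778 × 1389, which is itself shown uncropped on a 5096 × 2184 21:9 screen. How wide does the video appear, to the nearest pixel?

Inside the 2778×1389 canvas the video is height-limited at 2222.40 × 1389.00.
Second fit — the Univisium 2:1 canvas into 5096×2184 spans the height: 4368.00 × 2184.00 (×1.5724 from 2778×1389).
Applying the same ×1.5724: 2222.40 → 3494.40.

3494 px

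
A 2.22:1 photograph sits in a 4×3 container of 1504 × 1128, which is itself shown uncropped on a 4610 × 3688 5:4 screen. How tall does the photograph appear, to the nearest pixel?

2077 px

Inside the 1504×1128 canvas the photograph is width-limited at 1504.00 × 677.48.
4×3 in 4610×3688: fills the width, so the intermediate becomes 4610.00 × 3457.50 — a scale of ×3.0652.
Applying the same ×3.0652: 677.48 → 2076.58.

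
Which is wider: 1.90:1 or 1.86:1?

1.90:1

1.9 and 1.86; 1.9 > 1.86.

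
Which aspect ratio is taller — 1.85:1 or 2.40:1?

1.85 and 2.4; 2.4 > 1.85. The smaller width-to-height ratio is the taller frame.

1.85:1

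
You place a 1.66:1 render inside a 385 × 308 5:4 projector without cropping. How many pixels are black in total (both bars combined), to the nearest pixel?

1.66:1 is wider than 5:4, so it spans the full width.
That makes the image 231.9277 px tall (385 / 1.660).
Leftover height: 308 − 231.9277 = 76.0723 px.
Across the 385-px span: 76.0723 × 385 ≈ 29288 px.

29288 pixels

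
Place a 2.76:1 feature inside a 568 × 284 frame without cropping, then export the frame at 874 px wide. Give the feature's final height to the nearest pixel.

317 px

In the 568×284 frame the feature fills the width: height = 568 / 2.760 ≈ 205.80 px.
Scaling 568 → 874 is ×1.5387, so the height becomes 205.80 × 1.5387 ≈ 316.67 px.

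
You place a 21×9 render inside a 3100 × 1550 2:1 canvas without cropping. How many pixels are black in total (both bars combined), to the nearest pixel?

686429 pixels

21×9 (2.333) > 2:1 (2.000), so the render fills the width.
The render is 3100 × 9/21 ≈ 1328.5714 px tall.
Leftover height: 1550 − 1328.5714 = 221.4286 px.
Across the 3100-px span: 221.4286 × 3100 ≈ 686429 px.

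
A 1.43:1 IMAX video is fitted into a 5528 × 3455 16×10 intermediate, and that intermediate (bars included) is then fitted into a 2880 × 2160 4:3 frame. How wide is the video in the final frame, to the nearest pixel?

2574 px

1.43:1 IMAX in 5528×3455: fills the height, so the video is 4940.65 × 3455.00.
The 16×10 canvas is width-limited in 2880×2160, giving 2880.00 × 1800.00; scale factor 0.5210.
The video scales with it: width 4940.65 × 0.5210 ≈ 2574.00.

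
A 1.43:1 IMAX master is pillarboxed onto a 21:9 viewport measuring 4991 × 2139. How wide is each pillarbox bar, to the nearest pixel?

966 px

Since 1.430 < 2.333, the master is height-limited.
Content width = 2139 × 1.430 ≈ 3058.77 px.
Black = 4991 − 3058.77 = 1932.23 px, or 966.12 per bar.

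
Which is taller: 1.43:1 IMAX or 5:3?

1.43 and 5:3 = 1.667; 1.667 > 1.43. The smaller width-to-height ratio is the taller frame.

1.43:1 IMAX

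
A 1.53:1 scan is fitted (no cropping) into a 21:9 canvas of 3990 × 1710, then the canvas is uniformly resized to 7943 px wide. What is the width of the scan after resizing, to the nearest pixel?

Fitted into 3990×1710, the scan spans the height; its width is 1710 × 1.530 ≈ 2616.30 px.
Scaling 3990 → 7943 is ×1.9907, so the width becomes 2616.30 × 1.9907 ≈ 5208.34 px.

5208 px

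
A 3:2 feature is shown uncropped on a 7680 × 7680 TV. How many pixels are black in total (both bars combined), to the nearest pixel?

3:2 is wider than 1:1, so it spans the full width.
The feature is 7680 × 2/3 ≈ 5120.0000 px tall.
7680 − 5120.0000 = 2560.0000 px of bars.
That's 2560.0000 × 7680 ≈ 19660800 black pixels.

19660800 pixels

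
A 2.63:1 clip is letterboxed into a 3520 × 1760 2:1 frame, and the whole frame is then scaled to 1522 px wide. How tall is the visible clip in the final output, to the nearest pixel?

579 px

Fitted into 3520×1760, the clip spans the width; its height is 3520 / 2.630 ≈ 1338.40 px.
Scaling 3520 → 1522 is ×0.4324, so the height becomes 1338.40 × 0.4324 ≈ 578.71 px.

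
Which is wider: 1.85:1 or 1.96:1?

1.85 and 1.96; 1.96 > 1.85.

1.96:1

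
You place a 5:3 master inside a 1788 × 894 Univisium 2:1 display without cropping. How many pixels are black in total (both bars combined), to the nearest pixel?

5:3 is narrower than Univisium 2:1, so it spans the full height.
Content width = 894 × 5/3 ≈ 1490.0000 px.
1788 − 1490.0000 = 298.0000 px of bars.
Across the 894-px span: 298.0000 × 894 ≈ 266412 px.

266412 pixels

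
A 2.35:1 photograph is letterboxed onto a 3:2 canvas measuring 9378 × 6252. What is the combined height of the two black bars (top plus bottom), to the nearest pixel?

2.35:1 is wider than 3:2, so it spans the full width.
That makes the image 3990.64 px tall (9378 / 2.350).
Black = 6252 − 3990.64 = 2261.36 px.

2261 px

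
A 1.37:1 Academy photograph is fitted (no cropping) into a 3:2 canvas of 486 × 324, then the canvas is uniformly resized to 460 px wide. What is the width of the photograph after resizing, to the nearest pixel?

420 px

In the 486×324 frame the photograph fills the height: width = 324 × 1.370 ≈ 443.88 px.
The frame scales by 460/486 = 0.9465; 443.88 × 0.9465 ≈ 420.13 px.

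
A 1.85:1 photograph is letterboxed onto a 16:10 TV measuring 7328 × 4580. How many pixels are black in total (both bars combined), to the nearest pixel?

4535438 pixels

1.85:1 (1.850) > 16:10 (1.600), so the photograph fills the width.
The photograph is 7328 / 1.850 ≈ 3961.0811 px tall.
4580 − 3961.0811 = 618.9189 px of bars.
That's 618.9189 × 7328 ≈ 4535438 black pixels.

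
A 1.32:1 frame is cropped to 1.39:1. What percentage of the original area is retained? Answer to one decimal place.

95.0%

1.39:1 is wider than 1.32:1, so the crop keeps the full width and trims the height.
Area ratio = (1.320)/(1.390) = 94.96% retained.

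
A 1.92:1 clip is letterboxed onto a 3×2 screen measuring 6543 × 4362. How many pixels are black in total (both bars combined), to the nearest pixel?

1.92:1 is wider than 3×2, so it spans the full width.
The clip is 6543 / 1.920 ≈ 3407.8125 px tall.
4362 − 3407.8125 = 954.1875 px of bars.
Across the 6543-px span: 954.1875 × 6543 ≈ 6243249 px.

6243249 pixels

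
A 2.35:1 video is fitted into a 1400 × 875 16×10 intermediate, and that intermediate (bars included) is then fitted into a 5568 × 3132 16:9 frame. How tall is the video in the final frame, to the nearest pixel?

Inside the 1400×875 canvas the video is width-limited at 1400.00 × 595.74.
Second fit — the 16×10 canvas into 5568×3132 spans the height: 5011.20 × 3132.00 (×3.5794 from 1400×875).
The video scales with it: height 595.74 × 3.5794 ≈ 2132.43.

2132 px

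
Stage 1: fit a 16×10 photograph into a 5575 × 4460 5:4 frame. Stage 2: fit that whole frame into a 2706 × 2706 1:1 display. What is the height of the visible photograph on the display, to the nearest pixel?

1691 px

16×10 in 5575×4460: fills the width, so the photograph is 5575.00 × 3484.38.
5:4 in 2706×2706: fills the width, so the intermediate becomes 2706.00 × 2164.80 — a scale of ×0.4854.
So the photograph's height is 3484.38 × 0.4854 ≈ 1691.25.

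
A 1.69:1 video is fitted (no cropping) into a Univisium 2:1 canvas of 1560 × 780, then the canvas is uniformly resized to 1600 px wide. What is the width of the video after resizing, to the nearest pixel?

Fitted into 1560×780, the video spans the height; its width is 780 × 1.690 ≈ 1318.20 px.
Scaling 1560 → 1600 is ×1.0256, so the width becomes 1318.20 × 1.0256 ≈ 1352.00 px.

1352 px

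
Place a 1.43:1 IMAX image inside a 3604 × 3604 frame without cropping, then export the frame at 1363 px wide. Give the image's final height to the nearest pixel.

In the 3604×3604 frame the image fills the width: height = 3604 / 1.430 ≈ 2520.28 px.
The frame scales by 1363/3604 = 0.3782; 2520.28 × 0.3782 ≈ 953.15 px.

953 px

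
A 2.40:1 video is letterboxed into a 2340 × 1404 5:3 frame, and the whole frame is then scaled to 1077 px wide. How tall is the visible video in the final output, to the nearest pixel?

449 px

At 2340×1404 the video is width-limited, so height = 2340 / 2.400 ≈ 975.00 px.
Resizing to 1077 px wide multiplies everything by 0.4603: 975.00 → 448.75 px.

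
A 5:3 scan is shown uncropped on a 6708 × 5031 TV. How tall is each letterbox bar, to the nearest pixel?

5:3 is wider than 4:3, so it spans the full width.
The scan is 6708 × 3/5 ≈ 4024.80 px tall.
5031 − 4024.80 = 1006.20 px of bars (503.10 each).

503 px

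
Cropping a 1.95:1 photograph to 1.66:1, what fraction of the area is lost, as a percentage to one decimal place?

14.9%

The height stays; only width is cut (since 1.66:1 is narrower than 1.95:1).
Area ratio = (1.660)/(1.950) = 85.13%; the remaining 14.87% is cropped out.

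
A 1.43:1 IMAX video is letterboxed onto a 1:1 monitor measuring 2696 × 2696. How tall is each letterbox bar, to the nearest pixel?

1.43:1 IMAX (1.430) > 1:1 (1.000), so the video fills the width.
That makes the image 1885.31 px tall (2696 / 1.430).
Black = 2696 − 1885.31 = 810.69 px, or 405.34 per bar.

405 px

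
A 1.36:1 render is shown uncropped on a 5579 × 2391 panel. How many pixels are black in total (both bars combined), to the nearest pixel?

Since 1.360 < 2.333, the render is height-limited.
That makes the image 3251.7600 px wide (2391 × 1.360).
Black = 5579 − 3251.7600 = 2327.2400 px.
That's 2327.2400 × 2391 ≈ 5564431 black pixels.

5564431 pixels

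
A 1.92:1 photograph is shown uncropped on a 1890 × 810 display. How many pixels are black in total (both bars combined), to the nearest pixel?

271188 pixels

1.92:1 is narrower than 21:9, so it spans the full height.
That makes the image 1555.2000 px wide (810 × 1.920).
1890 − 1555.2000 = 334.8000 px of bars.
Across the 810-px span: 334.8000 × 810 ≈ 271188 px.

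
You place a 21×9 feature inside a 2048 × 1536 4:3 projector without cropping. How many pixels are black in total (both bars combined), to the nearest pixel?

1348169 pixels

Since 2.333 > 1.333, the feature is width-limited.
That makes the image 877.7143 px tall (2048 × 9/21).
Leftover height: 1536 − 877.7143 = 658.2857 px.
That's 658.2857 × 2048 ≈ 1348169 black pixels.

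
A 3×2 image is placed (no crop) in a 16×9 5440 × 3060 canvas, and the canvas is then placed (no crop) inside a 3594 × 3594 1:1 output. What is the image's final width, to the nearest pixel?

Inside the 5440×3060 canvas the image is height-limited at 4590.00 × 3060.00.
16×9 in 3594×3594: fills the width, so the intermediate becomes 3594.00 × 2021.62 — a scale of ×0.6607.
Applying the same ×0.6607: 4590.00 → 3032.44.

3032 px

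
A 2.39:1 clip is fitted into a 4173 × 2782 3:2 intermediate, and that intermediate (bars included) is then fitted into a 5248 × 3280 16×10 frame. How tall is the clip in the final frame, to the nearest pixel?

2.39:1 in 4173×2782: fills the width, so the clip is 4173.00 × 1746.03.
The 3:2 canvas is height-limited in 5248×3280, giving 4920.00 × 3280.00; scale factor 1.1790.
Applying the same ×1.1790: 1746.03 → 2058.58.

2059 px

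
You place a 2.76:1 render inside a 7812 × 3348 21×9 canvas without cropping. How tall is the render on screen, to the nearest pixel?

2830 px

2.76:1 (2.760) > 21×9 (2.333), so the render fills the width.
The render is 7812 / 2.760 ≈ 2830.43 px tall.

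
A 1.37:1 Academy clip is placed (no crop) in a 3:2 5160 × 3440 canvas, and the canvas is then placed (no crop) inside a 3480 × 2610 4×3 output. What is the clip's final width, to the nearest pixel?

3178 px

1.37:1 Academy in 5160×3440: fills the height, so the clip is 4712.80 × 3440.00.
3:2 in 3480×2610: fills the width, so the intermediate becomes 3480.00 × 2320.00 — a scale of ×0.6744.
So the clip's width is 4712.80 × 0.6744 ≈ 3178.40.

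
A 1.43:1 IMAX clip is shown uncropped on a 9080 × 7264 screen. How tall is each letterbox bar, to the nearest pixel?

457 px

Since 1.430 > 1.250, the clip is width-limited.
The clip is 9080 / 1.430 ≈ 6349.65 px tall.
Leftover height: 7264 − 6349.65 = 914.35 px → 457.17 each side.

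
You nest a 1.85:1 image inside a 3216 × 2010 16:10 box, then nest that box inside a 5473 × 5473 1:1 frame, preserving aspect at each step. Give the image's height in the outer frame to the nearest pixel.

2958 px

Inside the 3216×2010 canvas the image is width-limited at 3216.00 × 1738.38.
16:10 in 5473×5473: fills the width, so the intermediate becomes 5473.00 × 3420.62 — a scale of ×1.7018.
The image scales with it: height 1738.38 × 1.7018 ≈ 2958.38.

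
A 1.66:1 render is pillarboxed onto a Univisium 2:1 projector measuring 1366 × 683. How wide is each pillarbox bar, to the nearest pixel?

116 px

Since 1.660 < 2.000, the render is height-limited.
That makes the image 1133.78 px wide (683 × 1.660).
Black = 1366 − 1133.78 = 232.22 px, or 116.11 per bar.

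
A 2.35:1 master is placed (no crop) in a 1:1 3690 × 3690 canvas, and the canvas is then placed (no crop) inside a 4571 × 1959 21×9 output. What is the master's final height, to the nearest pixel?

834 px

Inside the 3690×3690 canvas the master is width-limited at 3690.00 × 1570.21.
Second fit — the 1:1 canvas into 4571×1959 spans the height: 1959.00 × 1959.00 (×0.5309 from 3690×3690).
So the master's height is 1570.21 × 0.5309 ≈ 833.62.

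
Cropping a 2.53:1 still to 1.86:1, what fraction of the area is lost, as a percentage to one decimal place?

The height stays; only width is cut (since 1.86:1 is narrower than 2.53:1).
Fraction kept = (1.860)/(2.530) ≈ 73.52%, so 26.48% is lost.

26.5%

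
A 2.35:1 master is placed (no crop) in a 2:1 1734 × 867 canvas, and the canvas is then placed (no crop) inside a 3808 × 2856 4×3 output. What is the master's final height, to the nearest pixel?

1620 px

2.35:1 in 1734×867: fills the width, so the master is 1734.00 × 737.87.
Second fit — the 2:1 canvas into 3808×2856 spans the width: 3808.00 × 1904.00 (×2.1961 from 1734×867).
Applying the same ×2.1961: 737.87 → 1620.43.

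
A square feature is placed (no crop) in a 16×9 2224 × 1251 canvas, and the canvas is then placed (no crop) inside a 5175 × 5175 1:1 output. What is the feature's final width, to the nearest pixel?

Inside the 2224×1251 canvas the feature is height-limited at 1251.00 × 1251.00.
Second fit — the 16×9 canvas into 5175×5175 spans the width: 5175.00 × 2910.94 (×2.3269 from 2224×1251).
Applying the same ×2.3269: 1251.00 → 2910.94.

2911 px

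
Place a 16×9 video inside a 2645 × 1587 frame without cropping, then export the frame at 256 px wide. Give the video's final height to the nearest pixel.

In the 2645×1587 frame the video fills the width: height = 2645 × 9/16 ≈ 1487.81 px.
Scaling 2645 → 256 is ×0.0968, so the height becomes 1487.81 × 0.0968 ≈ 144.00 px.

144 px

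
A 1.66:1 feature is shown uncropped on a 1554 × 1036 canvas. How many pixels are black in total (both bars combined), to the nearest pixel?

155175 pixels

Since 1.660 > 1.500, the feature is width-limited.
The feature is 1554 / 1.660 ≈ 936.1446 px tall.
Leftover height: 1036 − 936.1446 = 99.8554 px.
Across the 1554-px span: 99.8554 × 1554 ≈ 155175 px.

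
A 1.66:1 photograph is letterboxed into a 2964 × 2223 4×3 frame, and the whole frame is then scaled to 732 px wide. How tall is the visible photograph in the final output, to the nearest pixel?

441 px

Fitted into 2964×2223, the photograph spans the width; its height is 2964 / 1.660 ≈ 1785.54 px.
Scaling 2964 → 732 is ×0.2470, so the height becomes 1785.54 × 0.2470 ≈ 440.96 px.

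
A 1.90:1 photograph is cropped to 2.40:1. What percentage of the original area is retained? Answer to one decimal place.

The width stays; only height is cut (since 2.40:1 is wider than 1.90:1).
(1.900)/(2.400) ≈ 0.792 of the area survives.

79.2%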